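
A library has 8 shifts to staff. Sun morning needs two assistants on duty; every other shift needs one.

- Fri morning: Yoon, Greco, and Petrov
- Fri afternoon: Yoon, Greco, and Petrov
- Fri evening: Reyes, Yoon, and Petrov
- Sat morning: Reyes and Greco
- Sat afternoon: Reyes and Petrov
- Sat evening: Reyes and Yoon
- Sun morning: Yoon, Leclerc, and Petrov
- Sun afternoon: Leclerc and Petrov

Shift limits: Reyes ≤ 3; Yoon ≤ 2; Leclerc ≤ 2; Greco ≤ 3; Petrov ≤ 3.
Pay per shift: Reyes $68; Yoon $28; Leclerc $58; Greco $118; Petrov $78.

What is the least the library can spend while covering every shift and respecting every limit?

$532

Picking the cheapest available assistant for each shift independently would cost $392, but that ignores the shift limits.
An optimal schedule: Fri morning→Yoon, Fri afternoon→Yoon, Fri evening→Petrov, Sat morning→Reyes, Sat afternoon→Reyes, Sat evening→Reyes, Sun morning→Leclerc+Petrov, Sun afternoon→Leclerc.
Total: 28 + 28 + 78 + 68 + 68 + 68 + 58 + 78 + 58 = $532.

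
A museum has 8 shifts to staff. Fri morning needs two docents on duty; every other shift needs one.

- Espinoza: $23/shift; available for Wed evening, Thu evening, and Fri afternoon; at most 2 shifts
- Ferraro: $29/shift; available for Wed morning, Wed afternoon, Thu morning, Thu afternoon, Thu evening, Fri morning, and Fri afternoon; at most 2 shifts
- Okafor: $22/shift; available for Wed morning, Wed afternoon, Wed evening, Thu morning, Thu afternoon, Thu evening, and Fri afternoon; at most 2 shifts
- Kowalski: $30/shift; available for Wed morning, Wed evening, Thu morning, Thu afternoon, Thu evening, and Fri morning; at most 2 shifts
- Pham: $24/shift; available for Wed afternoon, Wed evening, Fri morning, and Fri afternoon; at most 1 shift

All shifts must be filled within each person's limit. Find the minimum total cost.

Picking the cheapest available docent for each shift independently would cost $207, but that ignores the shift limits.
An optimal schedule: Wed morning→Ferraro, Wed afternoon→Ferraro, Wed evening→Espinoza, Thu morning→Okafor, Thu afternoon→Okafor, Thu evening→Kowalski, Fri morning→Kowalski+Pham, Fri afternoon→Espinoza.
Total: 29 + 29 + 23 + 22 + 22 + 30 + 30 + 24 + 23 = $232.

$232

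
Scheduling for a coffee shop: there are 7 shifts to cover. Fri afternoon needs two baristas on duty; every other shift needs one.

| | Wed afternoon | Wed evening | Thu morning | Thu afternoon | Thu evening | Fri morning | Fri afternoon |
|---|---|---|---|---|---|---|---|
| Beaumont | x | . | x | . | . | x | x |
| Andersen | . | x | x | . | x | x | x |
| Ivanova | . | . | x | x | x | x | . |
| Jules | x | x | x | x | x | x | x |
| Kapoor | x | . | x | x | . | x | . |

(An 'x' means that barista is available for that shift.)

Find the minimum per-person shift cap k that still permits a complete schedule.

With 5 baristas and 8 worker-slots to fill, someone must work at least ⌈8/5⌉ = 2 shifts, so k ≥ 2.
k = 2 works: Wed afternoon→Beaumont, Wed evening→Andersen, Thu morning→Ivanova, Thu afternoon→Ivanova, Thu evening→Andersen, Fri morning→Jules, Fri afternoon→Beaumont+Jules.
Loads: Beaumont 2, Andersen 2, Ivanova 2, Jules 2, Kapoor 0 — all ≤ 2.

2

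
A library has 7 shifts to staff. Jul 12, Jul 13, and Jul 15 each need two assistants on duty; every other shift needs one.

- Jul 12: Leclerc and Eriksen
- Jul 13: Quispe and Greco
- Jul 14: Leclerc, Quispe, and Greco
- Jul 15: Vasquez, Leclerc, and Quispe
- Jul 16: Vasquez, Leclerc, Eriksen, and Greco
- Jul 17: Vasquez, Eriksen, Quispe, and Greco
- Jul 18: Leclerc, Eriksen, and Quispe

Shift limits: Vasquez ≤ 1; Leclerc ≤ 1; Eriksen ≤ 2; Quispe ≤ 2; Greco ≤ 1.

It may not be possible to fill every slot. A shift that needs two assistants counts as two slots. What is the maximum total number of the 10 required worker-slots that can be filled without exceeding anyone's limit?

Total capacity across all assistants is 1+1+2+2+1 = 7, and 10 slots are needed, so at most 7 can be filled.
An assignment achieving 7: Jul 12→Leclerc+Eriksen, Jul 13→Quispe+Greco, Jul 14→Quispe, Jul 15→Vasquez, Jul 18→Eriksen.
Loads: Vasquez 1/1, Leclerc 1/1, Eriksen 2/2, Quispe 2/2, Greco 1/1.

7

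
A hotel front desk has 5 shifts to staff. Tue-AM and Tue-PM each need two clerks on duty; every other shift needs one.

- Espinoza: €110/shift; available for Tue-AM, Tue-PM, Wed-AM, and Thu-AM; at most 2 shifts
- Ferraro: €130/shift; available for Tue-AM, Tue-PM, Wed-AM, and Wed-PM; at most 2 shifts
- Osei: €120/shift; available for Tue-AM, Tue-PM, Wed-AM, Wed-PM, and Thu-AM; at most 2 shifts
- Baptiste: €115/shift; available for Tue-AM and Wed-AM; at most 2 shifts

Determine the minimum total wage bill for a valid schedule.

Picking the cheapest available clerk for each shift independently would cost €795, but that ignores the shift limits.
An optimal schedule: Tue-AM→Baptiste+Ferraro, Tue-PM→Espinoza+Osei, Wed-AM→Baptiste, Wed-PM→Osei, Thu-AM→Espinoza.
Total: 115 + 130 + 110 + 120 + 115 + 120 + 110 = €820.

€820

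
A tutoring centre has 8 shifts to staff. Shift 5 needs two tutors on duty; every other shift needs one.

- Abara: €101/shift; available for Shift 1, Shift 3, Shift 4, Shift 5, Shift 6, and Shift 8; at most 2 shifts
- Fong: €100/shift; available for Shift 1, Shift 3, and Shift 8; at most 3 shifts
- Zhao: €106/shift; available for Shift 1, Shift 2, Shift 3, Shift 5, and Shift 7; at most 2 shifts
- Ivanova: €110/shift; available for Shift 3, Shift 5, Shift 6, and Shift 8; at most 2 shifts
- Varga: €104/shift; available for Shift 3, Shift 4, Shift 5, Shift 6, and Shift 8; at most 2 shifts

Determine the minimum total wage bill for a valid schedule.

€922

Shift 2 can only be covered by Zhao, so that assignment is forced.
Shift 7 can only be covered by Zhao, so that assignment is forced.
Picking the cheapest available tutor for each shift independently would cost €919, but that ignores the shift limits.
An optimal schedule: Shift 1→Fong, Shift 2→Zhao, Shift 3→Fong, Shift 4→Abara, Shift 5→Abara+Varga, Shift 6→Varga, Shift 7→Zhao, Shift 8→Fong.
Total: 100 + 106 + 100 + 101 + 101 + 104 + 104 + 106 + 100 = €922.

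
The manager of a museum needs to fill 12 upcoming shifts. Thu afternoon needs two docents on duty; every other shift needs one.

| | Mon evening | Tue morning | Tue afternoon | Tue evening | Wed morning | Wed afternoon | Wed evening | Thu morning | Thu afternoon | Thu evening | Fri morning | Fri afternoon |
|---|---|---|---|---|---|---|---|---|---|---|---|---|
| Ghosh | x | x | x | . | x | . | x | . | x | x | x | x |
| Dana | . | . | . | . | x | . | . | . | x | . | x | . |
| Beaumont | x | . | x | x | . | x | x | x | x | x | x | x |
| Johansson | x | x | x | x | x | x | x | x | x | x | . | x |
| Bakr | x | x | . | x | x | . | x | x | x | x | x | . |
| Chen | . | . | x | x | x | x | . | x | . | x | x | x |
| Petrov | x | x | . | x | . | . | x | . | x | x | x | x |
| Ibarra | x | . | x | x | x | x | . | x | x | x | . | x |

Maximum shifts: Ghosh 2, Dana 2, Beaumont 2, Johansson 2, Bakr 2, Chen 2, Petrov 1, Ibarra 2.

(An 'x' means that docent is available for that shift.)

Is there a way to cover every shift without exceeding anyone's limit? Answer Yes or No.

Yes

One valid schedule: Mon evening→Johansson, Tue morning→Ghosh, Tue afternoon→Ghosh, Tue evening→Bakr, Wed morning→Dana, Wed afternoon→Beaumont, Wed evening→Beaumont, Thu morning→Johansson, Thu afternoon→Petrov+Ibarra, Thu evening→Bakr, Fri morning→Dana, Fri afternoon→Chen.
Loads: Ghosh 2/2, Dana 2/2, Beaumont 2/2, Johansson 2/2, Bakr 2/2, Chen 1/2, Petrov 1/1, Ibarra 1/2 — all within limits.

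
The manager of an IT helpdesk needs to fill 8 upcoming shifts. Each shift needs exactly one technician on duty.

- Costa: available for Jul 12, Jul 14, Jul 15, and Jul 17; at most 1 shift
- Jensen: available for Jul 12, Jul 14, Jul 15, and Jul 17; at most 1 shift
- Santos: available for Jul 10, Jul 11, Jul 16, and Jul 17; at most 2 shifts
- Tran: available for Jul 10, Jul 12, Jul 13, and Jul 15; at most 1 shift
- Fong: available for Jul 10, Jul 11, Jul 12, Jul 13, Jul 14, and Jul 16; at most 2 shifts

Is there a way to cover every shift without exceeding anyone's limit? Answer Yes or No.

Total capacity is 1+1+2+1+2 = 7 but 8 worker-slots are needed — infeasible.

No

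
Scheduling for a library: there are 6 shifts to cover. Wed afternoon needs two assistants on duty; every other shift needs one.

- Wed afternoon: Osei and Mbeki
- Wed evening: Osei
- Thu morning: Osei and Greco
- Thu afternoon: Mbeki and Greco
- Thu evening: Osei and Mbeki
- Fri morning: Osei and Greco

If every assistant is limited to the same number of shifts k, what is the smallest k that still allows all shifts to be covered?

3

With 3 assistants and 7 worker-slots to fill, someone must work at least ⌈7/3⌉ = 3 shifts, so k ≥ 3.
k = 3 works: Wed afternoon→Osei+Mbeki, Wed evening→Osei, Thu morning→Osei, Thu afternoon→Mbeki, Thu evening→Mbeki, Fri morning→Greco.
Loads: Osei 3, Mbeki 3, Greco 1 — all ≤ 3.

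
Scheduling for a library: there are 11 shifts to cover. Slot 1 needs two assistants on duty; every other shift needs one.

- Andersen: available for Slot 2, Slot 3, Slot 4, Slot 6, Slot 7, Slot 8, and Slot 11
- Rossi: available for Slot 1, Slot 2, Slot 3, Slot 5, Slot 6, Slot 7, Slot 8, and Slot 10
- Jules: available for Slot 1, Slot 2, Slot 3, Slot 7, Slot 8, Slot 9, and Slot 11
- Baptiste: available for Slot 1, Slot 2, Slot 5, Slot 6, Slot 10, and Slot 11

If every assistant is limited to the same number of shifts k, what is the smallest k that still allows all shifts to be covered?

With 4 assistants and 12 worker-slots to fill, someone must work at least ⌈12/4⌉ = 3 shifts, so k ≥ 3.
k = 3 works: Slot 1→Rossi+Jules, Slot 2→Baptiste, Slot 3→Andersen, Slot 4→Andersen, Slot 5→Rossi, Slot 6→Baptiste, Slot 7→Andersen, Slot 8→Jules, Slot 9→Jules, Slot 10→Rossi, Slot 11→Baptiste.
Loads: Andersen 3, Rossi 3, Jules 3, Baptiste 3 — all ≤ 3.

3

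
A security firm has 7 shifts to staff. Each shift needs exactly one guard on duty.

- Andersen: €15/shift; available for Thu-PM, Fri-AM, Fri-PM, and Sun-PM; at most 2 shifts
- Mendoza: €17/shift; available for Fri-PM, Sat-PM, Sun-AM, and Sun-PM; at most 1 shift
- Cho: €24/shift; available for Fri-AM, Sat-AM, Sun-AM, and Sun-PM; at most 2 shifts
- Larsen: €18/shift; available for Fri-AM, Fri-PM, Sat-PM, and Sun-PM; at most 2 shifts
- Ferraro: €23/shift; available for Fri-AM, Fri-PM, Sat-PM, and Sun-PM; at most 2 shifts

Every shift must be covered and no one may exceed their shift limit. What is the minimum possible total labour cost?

€130

Thu-PM can only be covered by Andersen, so that assignment is forced.
Sat-AM can only be covered by Cho, so that assignment is forced.
Picking the cheapest available guard for each shift independently would cost €118, but that ignores the shift limits.
An optimal schedule: Thu-PM→Andersen, Fri-AM→Andersen, Fri-PM→Larsen, Sat-AM→Cho, Sat-PM→Larsen, Sun-AM→Mendoza, Sun-PM→Ferraro.
Total: 15 + 15 + 18 + 24 + 18 + 17 + 23 = €130.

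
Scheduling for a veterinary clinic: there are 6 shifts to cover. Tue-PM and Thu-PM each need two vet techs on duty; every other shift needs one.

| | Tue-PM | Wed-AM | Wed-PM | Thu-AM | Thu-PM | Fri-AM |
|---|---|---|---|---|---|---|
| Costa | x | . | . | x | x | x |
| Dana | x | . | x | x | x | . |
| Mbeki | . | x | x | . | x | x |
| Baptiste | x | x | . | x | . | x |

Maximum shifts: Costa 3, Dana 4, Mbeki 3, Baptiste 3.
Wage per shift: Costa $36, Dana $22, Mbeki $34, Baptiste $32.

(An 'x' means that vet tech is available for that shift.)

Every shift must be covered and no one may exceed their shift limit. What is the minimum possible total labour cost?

$218

Picking the cheapest available vet tech for each shift independently would cost $218, and that bound is achievable.
An optimal schedule: Tue-PM→Dana+Baptiste, Wed-AM→Baptiste, Wed-PM→Dana, Thu-AM→Dana, Thu-PM→Dana+Mbeki, Fri-AM→Baptiste.
Total: 22 + 32 + 32 + 22 + 22 + 22 + 34 + 32 = $218.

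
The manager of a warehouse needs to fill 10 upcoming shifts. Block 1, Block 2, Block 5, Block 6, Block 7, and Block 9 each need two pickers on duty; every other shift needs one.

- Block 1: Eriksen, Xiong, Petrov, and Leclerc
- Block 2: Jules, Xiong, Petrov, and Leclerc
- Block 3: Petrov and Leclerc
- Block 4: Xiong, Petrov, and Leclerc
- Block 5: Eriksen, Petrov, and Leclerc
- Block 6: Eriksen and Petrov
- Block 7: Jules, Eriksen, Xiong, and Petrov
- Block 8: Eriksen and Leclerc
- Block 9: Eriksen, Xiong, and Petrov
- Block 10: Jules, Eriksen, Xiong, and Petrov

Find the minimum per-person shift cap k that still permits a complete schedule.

With 5 pickers and 16 worker-slots to fill, someone must work at least ⌈16/5⌉ = 4 shifts, so k ≥ 4.
k = 4 works: Block 1→Xiong+Petrov, Block 2→Jules+Leclerc, Block 3→Petrov, Block 4→Xiong, Block 5→Eriksen+Petrov, Block 6→Eriksen+Petrov, Block 7→Jules+Xiong, Block 8→Eriksen, Block 9→Eriksen+Xiong, Block 10→Jules.
Loads: Jules 3, Eriksen 4, Xiong 4, Petrov 4, Leclerc 1 — all ≤ 4.

4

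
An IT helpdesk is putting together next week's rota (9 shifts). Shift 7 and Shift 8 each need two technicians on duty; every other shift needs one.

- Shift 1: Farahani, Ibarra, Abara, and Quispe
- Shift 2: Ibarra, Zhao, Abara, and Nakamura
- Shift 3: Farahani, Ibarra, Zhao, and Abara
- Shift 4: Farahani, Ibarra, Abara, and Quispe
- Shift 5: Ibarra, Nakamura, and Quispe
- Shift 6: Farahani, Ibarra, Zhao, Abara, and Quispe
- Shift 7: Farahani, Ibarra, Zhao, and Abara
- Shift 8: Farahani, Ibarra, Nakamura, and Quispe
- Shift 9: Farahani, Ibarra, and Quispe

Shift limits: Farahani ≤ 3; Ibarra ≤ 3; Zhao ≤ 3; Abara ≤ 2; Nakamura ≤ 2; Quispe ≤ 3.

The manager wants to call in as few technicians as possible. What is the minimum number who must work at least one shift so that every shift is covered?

11 slots to fill and no one can take more than 3, so at least ⌈11/3⌉ = 4 technicians are needed.
Farahani, Ibarra, Zhao, and Abara alone can cover everything: Shift 1→Farahani, Shift 2→Ibarra, Shift 3→Zhao, Shift 4→Abara, Shift 5→Ibarra, Shift 6→Zhao, Shift 7→Zhao+Abara, Shift 8→Farahani+Ibarra, Shift 9→Farahani.

4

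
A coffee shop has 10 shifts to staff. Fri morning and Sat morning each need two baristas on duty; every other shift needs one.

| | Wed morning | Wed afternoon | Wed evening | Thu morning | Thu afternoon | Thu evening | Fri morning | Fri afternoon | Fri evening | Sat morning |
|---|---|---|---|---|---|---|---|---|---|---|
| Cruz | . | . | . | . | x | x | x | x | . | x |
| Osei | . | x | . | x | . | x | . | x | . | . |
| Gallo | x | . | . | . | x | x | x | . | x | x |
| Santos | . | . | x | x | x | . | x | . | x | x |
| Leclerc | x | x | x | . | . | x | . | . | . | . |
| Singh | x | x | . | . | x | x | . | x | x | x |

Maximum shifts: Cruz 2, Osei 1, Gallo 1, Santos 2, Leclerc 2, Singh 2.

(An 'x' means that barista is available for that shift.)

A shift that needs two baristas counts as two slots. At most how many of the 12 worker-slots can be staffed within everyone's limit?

Total capacity across all baristas is 2+1+1+2+2+2 = 10, and 12 slots are needed, so at most 10 can be filled.
An assignment achieving 10: Wed morning→Gallo, Wed afternoon→Leclerc, Wed evening→Santos, Thu morning→Osei, Thu afternoon→Singh, Thu evening→Leclerc, Fri morning→Cruz+Santos, Fri afternoon→Cruz, Fri evening→Singh.
Loads: Cruz 2/2, Osei 1/1, Gallo 1/1, Santos 2/2, Leclerc 2/2, Singh 2/2.

10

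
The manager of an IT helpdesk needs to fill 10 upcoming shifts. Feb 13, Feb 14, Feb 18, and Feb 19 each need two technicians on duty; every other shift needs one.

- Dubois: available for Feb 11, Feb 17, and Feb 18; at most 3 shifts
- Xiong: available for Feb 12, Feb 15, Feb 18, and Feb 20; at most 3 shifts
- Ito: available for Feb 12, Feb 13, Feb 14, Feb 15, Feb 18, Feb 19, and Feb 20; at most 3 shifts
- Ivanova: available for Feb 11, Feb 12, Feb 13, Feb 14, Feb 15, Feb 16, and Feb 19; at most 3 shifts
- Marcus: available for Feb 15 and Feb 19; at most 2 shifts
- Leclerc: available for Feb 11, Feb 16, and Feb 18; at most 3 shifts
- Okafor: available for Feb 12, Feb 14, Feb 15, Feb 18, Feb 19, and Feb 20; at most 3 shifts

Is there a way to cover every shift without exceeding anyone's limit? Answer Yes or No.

Yes

Feb 13 can only be covered by Ito and Ivanova, so that assignment is forced.
Feb 17 can only be covered by Dubois, so that assignment is forced.
One valid schedule: Feb 11→Dubois, Feb 12→Xiong, Feb 13→Ito+Ivanova, Feb 14→Ito+Ivanova, Feb 15→Xiong, Feb 16→Ivanova, Feb 17→Dubois, Feb 18→Dubois+Leclerc, Feb 19→Ito+Marcus, Feb 20→Xiong.
Loads: Dubois 3/3, Xiong 3/3, Ito 3/3, Ivanova 3/3, Marcus 1/2, Leclerc 1/3, Okafor 0/3 — all within limits.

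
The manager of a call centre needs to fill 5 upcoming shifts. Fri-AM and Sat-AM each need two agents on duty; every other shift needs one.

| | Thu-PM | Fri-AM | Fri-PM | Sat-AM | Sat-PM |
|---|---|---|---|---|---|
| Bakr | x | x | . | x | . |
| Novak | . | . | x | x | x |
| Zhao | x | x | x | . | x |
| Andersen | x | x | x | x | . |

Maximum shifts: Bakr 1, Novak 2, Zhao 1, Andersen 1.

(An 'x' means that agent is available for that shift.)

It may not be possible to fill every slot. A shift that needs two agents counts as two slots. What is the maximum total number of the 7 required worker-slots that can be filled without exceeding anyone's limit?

Total capacity across all agents is 1+2+1+1 = 5, and 7 slots are needed, so at most 5 can be filled.
An assignment achieving 5: Thu-PM→Bakr, Fri-AM→Zhao+Andersen, Fri-PM→Novak, Sat-PM→Novak.
Loads: Bakr 1/1, Novak 2/2, Zhao 1/1, Andersen 1/1.

5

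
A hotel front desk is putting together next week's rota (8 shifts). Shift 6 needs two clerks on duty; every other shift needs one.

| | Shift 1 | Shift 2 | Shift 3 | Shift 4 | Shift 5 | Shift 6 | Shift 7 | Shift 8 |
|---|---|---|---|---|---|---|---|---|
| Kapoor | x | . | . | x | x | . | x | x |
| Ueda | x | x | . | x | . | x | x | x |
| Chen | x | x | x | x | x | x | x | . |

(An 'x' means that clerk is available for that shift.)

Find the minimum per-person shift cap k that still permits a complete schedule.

With 3 clerks and 9 worker-slots to fill, someone must work at least ⌈9/3⌉ = 3 shifts, so k ≥ 3.
k = 3 works: Shift 1→Kapoor, Shift 2→Ueda, Shift 3→Chen, Shift 4→Ueda, Shift 5→Kapoor, Shift 6→Ueda+Chen, Shift 7→Chen, Shift 8→Kapoor.
Loads: Kapoor 3, Ueda 3, Chen 3 — all ≤ 3.

3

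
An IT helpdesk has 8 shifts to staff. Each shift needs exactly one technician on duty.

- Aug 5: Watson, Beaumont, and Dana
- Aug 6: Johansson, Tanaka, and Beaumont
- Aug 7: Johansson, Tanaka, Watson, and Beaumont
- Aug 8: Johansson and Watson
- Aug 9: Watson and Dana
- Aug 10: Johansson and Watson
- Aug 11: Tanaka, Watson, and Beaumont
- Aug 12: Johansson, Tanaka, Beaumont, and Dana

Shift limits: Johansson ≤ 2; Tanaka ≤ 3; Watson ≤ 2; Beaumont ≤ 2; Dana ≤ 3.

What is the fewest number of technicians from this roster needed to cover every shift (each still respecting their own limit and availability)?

3

8 slots to fill and no one can take more than 3, so at least ⌈8/3⌉ = 3 technicians are needed.
Johansson, Tanaka, and Dana alone can cover everything: Aug 5→Dana, Aug 6→Tanaka, Aug 7→Tanaka, Aug 8→Johansson, Aug 9→Dana, Aug 10→Johansson, Aug 11→Tanaka, Aug 12→Dana.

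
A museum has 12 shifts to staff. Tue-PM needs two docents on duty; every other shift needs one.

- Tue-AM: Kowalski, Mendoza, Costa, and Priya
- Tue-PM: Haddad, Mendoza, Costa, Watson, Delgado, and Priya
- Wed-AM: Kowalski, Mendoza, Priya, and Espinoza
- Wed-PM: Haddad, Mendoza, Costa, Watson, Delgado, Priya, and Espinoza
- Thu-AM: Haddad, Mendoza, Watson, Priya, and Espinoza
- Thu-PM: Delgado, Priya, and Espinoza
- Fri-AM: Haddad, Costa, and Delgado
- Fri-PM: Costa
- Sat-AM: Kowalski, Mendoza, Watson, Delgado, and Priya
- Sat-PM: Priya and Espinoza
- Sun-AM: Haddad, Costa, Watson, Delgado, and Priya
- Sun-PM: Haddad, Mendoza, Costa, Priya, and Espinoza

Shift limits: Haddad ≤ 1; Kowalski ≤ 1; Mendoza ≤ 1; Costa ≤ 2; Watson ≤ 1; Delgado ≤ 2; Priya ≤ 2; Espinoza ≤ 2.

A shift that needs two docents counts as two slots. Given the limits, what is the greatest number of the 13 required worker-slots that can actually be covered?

Total capacity across all docents is 1+1+1+2+1+2+2+2 = 12, and 13 slots are needed, so at most 12 can be filled.
An assignment achieving 12: Tue-AM→Kowalski, Tue-PM→Priya, Wed-AM→Mendoza, Wed-PM→Espinoza, Thu-AM→Watson, Thu-PM→Delgado, Fri-AM→Haddad, Fri-PM→Costa, Sat-AM→Delgado, Sat-PM→Priya, Sun-AM→Costa, Sun-PM→Espinoza.
Loads: Haddad 1/1, Kowalski 1/1, Mendoza 1/1, Costa 2/2, Watson 1/1, Delgado 2/2, Priya 2/2, Espinoza 2/2.

12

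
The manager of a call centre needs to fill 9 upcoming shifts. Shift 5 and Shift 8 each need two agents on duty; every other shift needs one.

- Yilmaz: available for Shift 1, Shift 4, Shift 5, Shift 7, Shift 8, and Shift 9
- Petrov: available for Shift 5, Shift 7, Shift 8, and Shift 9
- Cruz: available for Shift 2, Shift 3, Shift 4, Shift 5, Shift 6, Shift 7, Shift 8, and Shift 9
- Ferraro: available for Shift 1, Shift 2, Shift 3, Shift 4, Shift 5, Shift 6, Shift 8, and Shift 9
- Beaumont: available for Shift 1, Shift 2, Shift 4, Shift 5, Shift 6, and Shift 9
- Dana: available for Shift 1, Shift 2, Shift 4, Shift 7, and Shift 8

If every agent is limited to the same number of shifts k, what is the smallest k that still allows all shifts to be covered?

With 6 agents and 11 worker-slots to fill, someone must work at least ⌈11/6⌉ = 2 shifts, so k ≥ 2.
k = 2 works: Shift 1→Yilmaz, Shift 2→Ferraro, Shift 3→Cruz, Shift 4→Ferraro, Shift 5→Petrov+Beaumont, Shift 6→Cruz, Shift 7→Yilmaz, Shift 8→Petrov+Dana, Shift 9→Beaumont.
Loads: Yilmaz 2, Petrov 2, Cruz 2, Ferraro 2, Beaumont 2, Dana 1 — all ≤ 2.

2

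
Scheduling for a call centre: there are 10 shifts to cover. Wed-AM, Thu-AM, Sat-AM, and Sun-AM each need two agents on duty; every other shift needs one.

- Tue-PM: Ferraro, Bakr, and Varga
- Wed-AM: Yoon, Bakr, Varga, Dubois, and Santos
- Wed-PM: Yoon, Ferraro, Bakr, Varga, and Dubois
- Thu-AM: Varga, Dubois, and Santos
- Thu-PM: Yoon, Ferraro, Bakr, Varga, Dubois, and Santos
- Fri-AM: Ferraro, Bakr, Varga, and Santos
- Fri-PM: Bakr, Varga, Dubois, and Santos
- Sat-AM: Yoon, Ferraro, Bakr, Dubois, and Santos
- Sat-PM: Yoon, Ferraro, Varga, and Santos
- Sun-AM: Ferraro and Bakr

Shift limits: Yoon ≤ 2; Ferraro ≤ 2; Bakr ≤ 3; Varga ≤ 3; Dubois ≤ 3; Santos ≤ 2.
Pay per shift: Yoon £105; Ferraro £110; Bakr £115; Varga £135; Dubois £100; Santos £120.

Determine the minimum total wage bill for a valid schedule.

Sun-AM can only be covered by Ferraro and Bakr, so that assignment is forced.
Picking the cheapest available agent for each shift independently would cost £1480, but that ignores the shift limits.
An optimal schedule: Tue-PM→Ferraro, Wed-AM→Yoon+Varga, Wed-PM→Dubois, Thu-AM→Dubois+Santos, Thu-PM→Varga, Fri-AM→Bakr, Fri-PM→Dubois, Sat-AM→Bakr+Santos, Sat-PM→Yoon, Sun-AM→Ferraro+Bakr.
Total: 110 + 105 + 135 + 100 + 100 + 120 + 135 + 115 + 100 + 115 + 120 + 105 + 110 + 115 = £1585.

£1585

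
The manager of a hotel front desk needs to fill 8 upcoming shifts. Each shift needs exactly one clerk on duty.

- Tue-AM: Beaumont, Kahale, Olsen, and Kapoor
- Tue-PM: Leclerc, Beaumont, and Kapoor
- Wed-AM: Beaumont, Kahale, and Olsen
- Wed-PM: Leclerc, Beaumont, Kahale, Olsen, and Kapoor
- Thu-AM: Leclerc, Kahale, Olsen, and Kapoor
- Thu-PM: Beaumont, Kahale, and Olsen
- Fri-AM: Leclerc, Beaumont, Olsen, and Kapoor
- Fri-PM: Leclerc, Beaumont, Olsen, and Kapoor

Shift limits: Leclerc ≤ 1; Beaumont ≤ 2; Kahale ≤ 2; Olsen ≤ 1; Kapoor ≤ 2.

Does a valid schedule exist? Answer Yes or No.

Yes

One valid schedule: Tue-AM→Kahale, Tue-PM→Leclerc, Wed-AM→Beaumont, Wed-PM→Kapoor, Thu-AM→Kahale, Thu-PM→Beaumont, Fri-AM→Olsen, Fri-PM→Kapoor.
Loads: Leclerc 1/1, Beaumont 2/2, Kahale 2/2, Olsen 1/1, Kapoor 2/2 — all within limits.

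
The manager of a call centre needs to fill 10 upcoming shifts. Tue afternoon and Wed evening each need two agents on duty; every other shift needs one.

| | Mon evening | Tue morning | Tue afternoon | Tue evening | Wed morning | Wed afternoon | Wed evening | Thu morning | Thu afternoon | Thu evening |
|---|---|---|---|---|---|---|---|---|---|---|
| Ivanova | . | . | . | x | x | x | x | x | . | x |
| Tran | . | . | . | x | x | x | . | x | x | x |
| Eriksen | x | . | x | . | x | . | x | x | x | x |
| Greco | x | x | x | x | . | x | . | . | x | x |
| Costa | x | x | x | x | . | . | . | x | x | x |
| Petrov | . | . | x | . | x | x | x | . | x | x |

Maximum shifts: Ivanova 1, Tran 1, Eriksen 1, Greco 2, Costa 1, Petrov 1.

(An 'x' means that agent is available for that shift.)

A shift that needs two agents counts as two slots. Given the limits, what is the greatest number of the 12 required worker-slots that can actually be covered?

Total capacity across all agents is 1+1+1+2+1+1 = 7, and 12 slots are needed, so at most 7 can be filled.
An assignment achieving 7: Mon evening→Eriksen, Tue morning→Greco, Tue afternoon→Greco+Costa, Tue evening→Tran, Wed evening→Ivanova+Petrov.
Loads: Ivanova 1/1, Tran 1/1, Eriksen 1/1, Greco 2/2, Costa 1/1, Petrov 1/1.

7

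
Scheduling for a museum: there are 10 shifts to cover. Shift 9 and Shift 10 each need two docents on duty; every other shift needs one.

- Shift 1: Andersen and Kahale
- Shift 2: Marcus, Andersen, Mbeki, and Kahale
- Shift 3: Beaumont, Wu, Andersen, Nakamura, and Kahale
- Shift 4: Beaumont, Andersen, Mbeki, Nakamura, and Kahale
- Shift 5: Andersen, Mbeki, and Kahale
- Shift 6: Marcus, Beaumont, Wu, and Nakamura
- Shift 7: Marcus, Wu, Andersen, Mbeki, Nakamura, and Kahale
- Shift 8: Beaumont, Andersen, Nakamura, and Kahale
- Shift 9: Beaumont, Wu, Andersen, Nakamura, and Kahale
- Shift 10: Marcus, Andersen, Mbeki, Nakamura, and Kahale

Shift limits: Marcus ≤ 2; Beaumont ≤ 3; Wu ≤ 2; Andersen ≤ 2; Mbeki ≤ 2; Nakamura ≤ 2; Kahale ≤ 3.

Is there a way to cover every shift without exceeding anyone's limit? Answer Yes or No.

One valid schedule: Shift 1→Andersen, Shift 2→Marcus, Shift 3→Beaumont, Shift 4→Beaumont, Shift 5→Andersen, Shift 6→Marcus, Shift 7→Wu, Shift 8→Beaumont, Shift 9→Wu+Nakamura, Shift 10→Mbeki+Nakamura.
Loads: Marcus 2/2, Beaumont 3/3, Wu 2/2, Andersen 2/2, Mbeki 1/2, Nakamura 2/2, Kahale 0/3 — all within limits.

Yes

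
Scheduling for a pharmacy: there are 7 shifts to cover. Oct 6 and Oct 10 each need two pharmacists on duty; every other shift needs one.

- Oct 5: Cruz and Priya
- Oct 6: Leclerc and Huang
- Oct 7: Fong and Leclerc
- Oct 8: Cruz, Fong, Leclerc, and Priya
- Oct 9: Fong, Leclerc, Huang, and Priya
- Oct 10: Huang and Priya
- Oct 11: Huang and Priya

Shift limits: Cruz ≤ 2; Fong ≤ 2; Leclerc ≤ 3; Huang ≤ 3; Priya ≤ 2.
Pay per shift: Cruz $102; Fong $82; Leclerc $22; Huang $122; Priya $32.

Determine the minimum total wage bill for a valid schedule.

Oct 6 can only be covered by Leclerc and Huang, so that assignment is forced.
Oct 10 can only be covered by Huang and Priya, so that assignment is forced.
Picking the cheapest available pharmacist for each shift independently would cost $428, but that ignores the shift limits.
An optimal schedule: Oct 5→Cruz, Oct 6→Leclerc+Huang, Oct 7→Leclerc, Oct 8→Leclerc, Oct 9→Fong, Oct 10→Priya+Huang, Oct 11→Priya.
Total: 102 + 22 + 122 + 22 + 22 + 82 + 32 + 122 + 32 = $558.

$558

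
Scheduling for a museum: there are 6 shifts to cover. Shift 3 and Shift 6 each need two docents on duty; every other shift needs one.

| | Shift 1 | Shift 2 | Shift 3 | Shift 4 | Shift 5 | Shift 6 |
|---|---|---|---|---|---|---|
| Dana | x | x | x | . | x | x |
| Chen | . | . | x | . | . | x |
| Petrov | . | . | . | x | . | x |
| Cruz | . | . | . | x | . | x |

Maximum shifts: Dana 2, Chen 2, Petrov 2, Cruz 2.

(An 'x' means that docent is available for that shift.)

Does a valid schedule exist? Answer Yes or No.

Total capacity is 8 and 8 slots are needed, so capacity alone doesn't rule it out.
Shifts {Shift 1, Shift 2, Shift 3} need 4 worker-slots in total, but the docents available for any of those shifts (Dana and Chen) can supply at most 3 among them. So no valid schedule exists.

No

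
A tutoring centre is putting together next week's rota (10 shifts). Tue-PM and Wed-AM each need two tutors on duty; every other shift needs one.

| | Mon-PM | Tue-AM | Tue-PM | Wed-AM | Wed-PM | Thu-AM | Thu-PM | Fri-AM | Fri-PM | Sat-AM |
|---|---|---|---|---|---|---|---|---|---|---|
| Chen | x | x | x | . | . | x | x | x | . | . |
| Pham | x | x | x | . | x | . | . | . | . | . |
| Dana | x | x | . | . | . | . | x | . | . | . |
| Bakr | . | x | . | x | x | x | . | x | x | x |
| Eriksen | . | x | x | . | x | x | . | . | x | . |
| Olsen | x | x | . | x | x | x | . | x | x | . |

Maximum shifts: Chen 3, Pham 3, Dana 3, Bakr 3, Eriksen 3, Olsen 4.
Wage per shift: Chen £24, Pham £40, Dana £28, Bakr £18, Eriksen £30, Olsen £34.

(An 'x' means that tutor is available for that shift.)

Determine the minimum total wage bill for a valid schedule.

Wed-AM can only be covered by Bakr and Olsen, so that assignment is forced.
Sat-AM can only be covered by Bakr, so that assignment is forced.
Picking the cheapest available tutor for each shift independently would cost £262, but that ignores the shift limits.
An optimal schedule: Mon-PM→Dana, Tue-AM→Dana, Tue-PM→Chen+Eriksen, Wed-AM→Bakr+Olsen, Wed-PM→Eriksen, Thu-AM→Chen, Thu-PM→Dana, Fri-AM→Chen, Fri-PM→Bakr, Sat-AM→Bakr.
Total: 28 + 28 + 24 + 30 + 18 + 34 + 30 + 24 + 28 + 24 + 18 + 18 = £304.

£304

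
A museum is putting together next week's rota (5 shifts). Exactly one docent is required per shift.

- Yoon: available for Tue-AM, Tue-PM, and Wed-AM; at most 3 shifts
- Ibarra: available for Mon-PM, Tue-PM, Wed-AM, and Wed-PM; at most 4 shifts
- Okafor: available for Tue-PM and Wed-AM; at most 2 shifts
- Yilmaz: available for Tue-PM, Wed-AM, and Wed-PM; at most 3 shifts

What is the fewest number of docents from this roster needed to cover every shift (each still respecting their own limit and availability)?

5 slots to fill and no one can take more than 4, so at least ⌈5/4⌉ = 2 docents are needed.
Yoon and Ibarra alone can cover everything: Mon-PM→Ibarra, Tue-AM→Yoon, Tue-PM→Yoon, Wed-AM→Yoon, Wed-PM→Ibarra.

2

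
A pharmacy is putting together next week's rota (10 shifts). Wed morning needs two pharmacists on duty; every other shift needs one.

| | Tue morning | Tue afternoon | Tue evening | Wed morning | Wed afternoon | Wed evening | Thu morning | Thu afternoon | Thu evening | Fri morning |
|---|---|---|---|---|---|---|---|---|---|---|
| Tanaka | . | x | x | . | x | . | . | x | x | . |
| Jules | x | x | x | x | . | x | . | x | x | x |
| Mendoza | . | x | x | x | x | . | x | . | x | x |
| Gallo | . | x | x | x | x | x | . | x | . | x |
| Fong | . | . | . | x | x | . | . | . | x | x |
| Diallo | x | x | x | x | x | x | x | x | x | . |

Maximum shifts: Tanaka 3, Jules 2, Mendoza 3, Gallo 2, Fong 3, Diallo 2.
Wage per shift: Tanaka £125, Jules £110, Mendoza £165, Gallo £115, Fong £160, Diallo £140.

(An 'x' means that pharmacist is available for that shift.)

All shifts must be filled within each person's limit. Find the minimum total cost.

£1425

Picking the cheapest available pharmacist for each shift independently would cost £1250, but that ignores the shift limits.
An optimal schedule: Tue morning→Jules, Tue afternoon→Tanaka, Tue evening→Tanaka, Wed morning→Diallo+Fong, Wed afternoon→Tanaka, Wed evening→Jules, Thu morning→Diallo, Thu afternoon→Gallo, Thu evening→Fong, Fri morning→Gallo.
Total: 110 + 125 + 125 + 140 + 160 + 125 + 110 + 140 + 115 + 160 + 115 = £1425.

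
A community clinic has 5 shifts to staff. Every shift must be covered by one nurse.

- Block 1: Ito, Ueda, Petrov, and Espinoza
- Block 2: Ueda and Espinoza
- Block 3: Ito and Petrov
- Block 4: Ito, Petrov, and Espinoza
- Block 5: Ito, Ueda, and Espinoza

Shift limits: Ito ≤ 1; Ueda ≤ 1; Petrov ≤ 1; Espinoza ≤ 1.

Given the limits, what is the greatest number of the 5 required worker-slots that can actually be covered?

4

Total capacity across all nurses is 1+1+1+1 = 4, and 5 slots are needed, so at most 4 can be filled.
An assignment achieving 4: Block 2→Ueda, Block 3→Ito, Block 4→Petrov, Block 5→Espinoza.
Loads: Ito 1/1, Ueda 1/1, Petrov 1/1, Espinoza 1/1.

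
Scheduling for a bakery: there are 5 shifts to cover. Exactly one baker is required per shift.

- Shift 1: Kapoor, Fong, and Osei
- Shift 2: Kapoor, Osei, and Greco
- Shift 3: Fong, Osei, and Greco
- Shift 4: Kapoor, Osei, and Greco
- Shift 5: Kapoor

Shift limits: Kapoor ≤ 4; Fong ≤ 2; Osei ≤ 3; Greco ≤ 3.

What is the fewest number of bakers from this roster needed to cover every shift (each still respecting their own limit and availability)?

2

5 slots to fill and no one can take more than 4, so at least ⌈5/4⌉ = 2 bakers are needed.
Kapoor and Fong alone can cover everything: Shift 1→Kapoor, Shift 2→Kapoor, Shift 3→Fong, Shift 4→Kapoor, Shift 5→Kapoor.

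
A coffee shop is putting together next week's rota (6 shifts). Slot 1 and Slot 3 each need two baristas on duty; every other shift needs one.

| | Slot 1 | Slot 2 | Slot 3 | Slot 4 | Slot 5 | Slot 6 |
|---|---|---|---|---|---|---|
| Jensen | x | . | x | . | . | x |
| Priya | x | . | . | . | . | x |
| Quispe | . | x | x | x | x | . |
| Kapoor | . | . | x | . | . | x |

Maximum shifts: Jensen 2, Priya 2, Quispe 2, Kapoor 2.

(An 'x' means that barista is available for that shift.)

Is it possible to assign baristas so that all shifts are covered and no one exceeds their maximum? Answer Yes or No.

No

Total capacity is 8 and 8 slots are needed, so capacity alone doesn't rule it out.
Shifts {Slot 2, Slot 4, Slot 5} need 3 worker-slots in total, but the baristas available for any of those shifts (Quispe) can supply at most 2 among them. So no valid schedule exists.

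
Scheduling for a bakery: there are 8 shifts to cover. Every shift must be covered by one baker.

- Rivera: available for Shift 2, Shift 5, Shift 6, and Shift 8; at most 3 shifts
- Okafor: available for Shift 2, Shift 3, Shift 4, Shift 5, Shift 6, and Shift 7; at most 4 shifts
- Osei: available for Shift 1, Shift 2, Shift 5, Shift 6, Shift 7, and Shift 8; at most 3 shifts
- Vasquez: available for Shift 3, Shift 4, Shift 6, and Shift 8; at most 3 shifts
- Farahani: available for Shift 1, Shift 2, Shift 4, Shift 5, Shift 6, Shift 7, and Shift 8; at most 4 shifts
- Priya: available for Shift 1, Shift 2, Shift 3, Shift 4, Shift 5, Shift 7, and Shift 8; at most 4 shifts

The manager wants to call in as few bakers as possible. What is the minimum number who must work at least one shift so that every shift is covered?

2

8 slots to fill and no one can take more than 4, so at least ⌈8/4⌉ = 2 bakers are needed.
Okafor and Farahani alone can cover everything: Shift 1→Farahani, Shift 2→Okafor, Shift 3→Okafor, Shift 4→Okafor, Shift 5→Okafor, Shift 6→Farahani, Shift 7→Farahani, Shift 8→Farahani.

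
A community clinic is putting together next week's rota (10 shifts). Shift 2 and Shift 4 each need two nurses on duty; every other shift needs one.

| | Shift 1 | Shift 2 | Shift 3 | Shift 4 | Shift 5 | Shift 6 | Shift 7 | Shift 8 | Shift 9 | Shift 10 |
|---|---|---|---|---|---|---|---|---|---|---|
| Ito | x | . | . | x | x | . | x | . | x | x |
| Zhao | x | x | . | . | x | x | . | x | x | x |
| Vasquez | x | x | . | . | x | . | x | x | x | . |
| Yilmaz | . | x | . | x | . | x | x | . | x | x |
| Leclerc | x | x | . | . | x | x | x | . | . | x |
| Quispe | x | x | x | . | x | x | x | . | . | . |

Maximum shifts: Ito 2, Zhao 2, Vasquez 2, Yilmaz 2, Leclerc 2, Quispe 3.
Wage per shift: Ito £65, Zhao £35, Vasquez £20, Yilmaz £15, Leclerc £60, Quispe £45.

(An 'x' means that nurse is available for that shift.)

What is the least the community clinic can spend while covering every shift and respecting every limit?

£460

Shift 3 can only be covered by Quispe, so that assignment is forced.
Shift 4 can only be covered by Ito and Yilmaz, so that assignment is forced.
Picking the cheapest available nurse for each shift independently would cost £280, but that ignores the shift limits.
An optimal schedule: Shift 1→Zhao, Shift 2→Quispe+Leclerc, Shift 3→Quispe, Shift 4→Yilmaz+Ito, Shift 5→Quispe, Shift 6→Yilmaz, Shift 7→Leclerc, Shift 8→Vasquez, Shift 9→Vasquez, Shift 10→Zhao.
Total: 35 + 45 + 60 + 45 + 15 + 65 + 45 + 15 + 60 + 20 + 20 + 35 = £460.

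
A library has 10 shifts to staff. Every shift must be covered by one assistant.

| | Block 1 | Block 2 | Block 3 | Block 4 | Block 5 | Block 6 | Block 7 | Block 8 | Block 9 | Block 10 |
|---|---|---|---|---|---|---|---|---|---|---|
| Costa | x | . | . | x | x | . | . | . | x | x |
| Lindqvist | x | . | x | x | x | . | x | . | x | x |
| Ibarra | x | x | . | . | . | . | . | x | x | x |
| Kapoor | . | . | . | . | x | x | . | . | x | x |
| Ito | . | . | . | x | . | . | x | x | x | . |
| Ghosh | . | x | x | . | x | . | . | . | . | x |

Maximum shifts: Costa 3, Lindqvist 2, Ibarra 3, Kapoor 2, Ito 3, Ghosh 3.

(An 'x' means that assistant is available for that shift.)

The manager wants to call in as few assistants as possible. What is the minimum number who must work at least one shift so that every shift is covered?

10 slots to fill and no one can take more than 3, so at least ⌈10/3⌉ = 4 assistants are needed.
Costa, Lindqvist, Ibarra, and Kapoor alone can cover everything: Block 1→Costa, Block 2→Ibarra, Block 3→Lindqvist, Block 4→Costa, Block 5→Costa, Block 6→Kapoor, Block 7→Lindqvist, Block 8→Ibarra, Block 9→Ibarra, Block 10→Kapoor.

4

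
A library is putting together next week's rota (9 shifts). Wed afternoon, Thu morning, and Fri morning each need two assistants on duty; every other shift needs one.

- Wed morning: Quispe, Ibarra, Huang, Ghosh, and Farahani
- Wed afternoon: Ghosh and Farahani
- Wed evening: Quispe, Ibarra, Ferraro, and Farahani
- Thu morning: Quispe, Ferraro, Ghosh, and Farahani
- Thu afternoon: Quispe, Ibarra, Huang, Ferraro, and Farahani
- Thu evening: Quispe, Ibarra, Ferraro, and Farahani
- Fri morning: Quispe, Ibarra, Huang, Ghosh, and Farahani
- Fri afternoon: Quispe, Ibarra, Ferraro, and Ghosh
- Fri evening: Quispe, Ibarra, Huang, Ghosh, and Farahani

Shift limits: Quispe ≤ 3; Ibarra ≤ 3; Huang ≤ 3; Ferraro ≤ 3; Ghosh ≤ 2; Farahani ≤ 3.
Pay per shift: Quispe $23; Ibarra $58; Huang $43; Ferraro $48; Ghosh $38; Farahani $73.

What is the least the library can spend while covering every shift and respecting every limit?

Wed afternoon can only be covered by Ghosh and Farahani, so that assignment is forced.
Picking the cheapest available assistant for each shift independently would cost $371, but that ignores the shift limits.
An optimal schedule: Wed morning→Huang, Wed afternoon→Ghosh+Farahani, Wed evening→Quispe, Thu morning→Quispe+Ferraro, Thu afternoon→Ferraro, Thu evening→Quispe, Fri morning→Ghosh+Huang, Fri afternoon→Ferraro, Fri evening→Huang.
Total: 43 + 38 + 73 + 23 + 23 + 48 + 48 + 23 + 38 + 43 + 48 + 43 = $491.

$491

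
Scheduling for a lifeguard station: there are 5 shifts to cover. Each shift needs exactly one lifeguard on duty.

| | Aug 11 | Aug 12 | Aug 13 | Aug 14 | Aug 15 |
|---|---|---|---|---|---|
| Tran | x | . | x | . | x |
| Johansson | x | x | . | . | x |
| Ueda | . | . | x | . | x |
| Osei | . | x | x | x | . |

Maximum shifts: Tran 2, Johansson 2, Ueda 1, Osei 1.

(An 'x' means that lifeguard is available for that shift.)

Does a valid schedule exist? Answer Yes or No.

Aug 14 can only be covered by Osei, so that assignment is forced.
One valid schedule: Aug 11→Tran, Aug 12→Johansson, Aug 13→Tran, Aug 14→Osei, Aug 15→Johansson.
Loads: Tran 2/2, Johansson 2/2, Ueda 0/1, Osei 1/1 — all within limits.

Yes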